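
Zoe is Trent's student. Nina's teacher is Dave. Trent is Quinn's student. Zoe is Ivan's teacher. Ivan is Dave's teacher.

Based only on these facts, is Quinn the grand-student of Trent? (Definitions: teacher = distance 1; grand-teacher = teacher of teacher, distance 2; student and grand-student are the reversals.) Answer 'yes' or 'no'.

Reconstructing the teacher chain from the given facts:
  Quinn -> Trent -> Zoe -> Ivan -> Dave -> Nina
(each arrow means 'teacher of the next')
Positions in the chain (0 = top):
  position of Quinn: 0
  position of Trent: 1
  position of Zoe: 2
  position of Ivan: 3
  position of Dave: 4
  position of Nina: 5

Quinn is at position 0, Trent is at position 1; signed distance (j - i) = 1.
'grand-student' requires j - i = -2. Actual distance is 1, so the relation does NOT hold.

Answer: no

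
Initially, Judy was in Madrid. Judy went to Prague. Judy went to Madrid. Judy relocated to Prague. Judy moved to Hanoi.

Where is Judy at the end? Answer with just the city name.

Answer: Hanoi

Derivation:
Tracking Judy's location:
Start: Judy is in Madrid.
After move 1: Madrid -> Prague. Judy is in Prague.
After move 2: Prague -> Madrid. Judy is in Madrid.
After move 3: Madrid -> Prague. Judy is in Prague.
After move 4: Prague -> Hanoi. Judy is in Hanoi.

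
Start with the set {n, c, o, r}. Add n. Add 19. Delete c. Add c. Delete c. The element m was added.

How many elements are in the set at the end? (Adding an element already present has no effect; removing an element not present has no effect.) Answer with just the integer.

Tracking the set through each operation:
Start: {c, n, o, r}
Event 1 (add n): already present, no change. Set: {c, n, o, r}
Event 2 (add 19): added. Set: {19, c, n, o, r}
Event 3 (remove c): removed. Set: {19, n, o, r}
Event 4 (add c): added. Set: {19, c, n, o, r}
Event 5 (remove c): removed. Set: {19, n, o, r}
Event 6 (add m): added. Set: {19, m, n, o, r}

Final set: {19, m, n, o, r} (size 5)

Answer: 5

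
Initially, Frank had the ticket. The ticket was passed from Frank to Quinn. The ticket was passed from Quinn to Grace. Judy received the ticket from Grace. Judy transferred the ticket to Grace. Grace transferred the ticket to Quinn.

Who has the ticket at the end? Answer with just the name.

Tracking the ticket through each event:
Start: Frank has the ticket.
After event 1: Quinn has the ticket.
After event 2: Grace has the ticket.
After event 3: Judy has the ticket.
After event 4: Grace has the ticket.
After event 5: Quinn has the ticket.

Answer: Quinn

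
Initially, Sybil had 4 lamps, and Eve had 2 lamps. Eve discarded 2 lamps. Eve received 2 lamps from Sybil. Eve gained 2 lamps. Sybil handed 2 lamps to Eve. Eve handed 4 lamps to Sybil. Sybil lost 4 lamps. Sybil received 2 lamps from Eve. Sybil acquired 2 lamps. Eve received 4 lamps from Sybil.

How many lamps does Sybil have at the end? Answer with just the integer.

Tracking counts step by step:
Start: Sybil=4, Eve=2
Event 1 (Eve -2): Eve: 2 -> 0. State: Sybil=4, Eve=0
Event 2 (Sybil -> Eve, 2): Sybil: 4 -> 2, Eve: 0 -> 2. State: Sybil=2, Eve=2
Event 3 (Eve +2): Eve: 2 -> 4. State: Sybil=2, Eve=4
Event 4 (Sybil -> Eve, 2): Sybil: 2 -> 0, Eve: 4 -> 6. State: Sybil=0, Eve=6
Event 5 (Eve -> Sybil, 4): Eve: 6 -> 2, Sybil: 0 -> 4. State: Sybil=4, Eve=2
Event 6 (Sybil -4): Sybil: 4 -> 0. State: Sybil=0, Eve=2
Event 7 (Eve -> Sybil, 2): Eve: 2 -> 0, Sybil: 0 -> 2. State: Sybil=2, Eve=0
Event 8 (Sybil +2): Sybil: 2 -> 4. State: Sybil=4, Eve=0
Event 9 (Sybil -> Eve, 4): Sybil: 4 -> 0, Eve: 0 -> 4. State: Sybil=0, Eve=4

Sybil's final count: 0

Answer: 0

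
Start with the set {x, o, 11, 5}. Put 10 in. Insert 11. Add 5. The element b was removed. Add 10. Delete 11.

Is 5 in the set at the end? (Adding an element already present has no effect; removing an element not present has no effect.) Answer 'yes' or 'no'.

Answer: yes

Derivation:
Tracking the set through each operation:
Start: {11, 5, o, x}
Event 1 (add 10): added. Set: {10, 11, 5, o, x}
Event 2 (add 11): already present, no change. Set: {10, 11, 5, o, x}
Event 3 (add 5): already present, no change. Set: {10, 11, 5, o, x}
Event 4 (remove b): not present, no change. Set: {10, 11, 5, o, x}
Event 5 (add 10): already present, no change. Set: {10, 11, 5, o, x}
Event 6 (remove 11): removed. Set: {10, 5, o, x}

Final set: {10, 5, o, x} (size 4)
5 is in the final set.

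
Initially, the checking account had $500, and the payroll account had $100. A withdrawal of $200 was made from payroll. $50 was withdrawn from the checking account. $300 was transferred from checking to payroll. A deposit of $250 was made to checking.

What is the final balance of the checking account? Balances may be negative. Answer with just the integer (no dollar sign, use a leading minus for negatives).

Tracking account balances step by step:
Start: checking=500, payroll=100
Event 1 (withdraw 200 from payroll): payroll: 100 - 200 = -100. Balances: checking=500, payroll=-100
Event 2 (withdraw 50 from checking): checking: 500 - 50 = 450. Balances: checking=450, payroll=-100
Event 3 (transfer 300 checking -> payroll): checking: 450 - 300 = 150, payroll: -100 + 300 = 200. Balances: checking=150, payroll=200
Event 4 (deposit 250 to checking): checking: 150 + 250 = 400. Balances: checking=400, payroll=200

Final balance of checking: 400

Answer: 400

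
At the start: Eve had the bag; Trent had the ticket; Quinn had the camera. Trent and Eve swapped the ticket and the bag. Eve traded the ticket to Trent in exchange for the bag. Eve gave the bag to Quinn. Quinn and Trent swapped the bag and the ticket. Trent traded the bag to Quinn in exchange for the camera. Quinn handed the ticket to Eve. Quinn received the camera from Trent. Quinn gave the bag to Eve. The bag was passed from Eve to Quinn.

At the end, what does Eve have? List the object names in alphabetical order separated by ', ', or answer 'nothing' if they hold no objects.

Tracking all object holders:
Start: bag:Eve, ticket:Trent, camera:Quinn
Event 1 (swap ticket<->bag: now ticket:Eve, bag:Trent). State: bag:Trent, ticket:Eve, camera:Quinn
Event 2 (swap ticket<->bag: now ticket:Trent, bag:Eve). State: bag:Eve, ticket:Trent, camera:Quinn
Event 3 (give bag: Eve -> Quinn). State: bag:Quinn, ticket:Trent, camera:Quinn
Event 4 (swap bag<->ticket: now bag:Trent, ticket:Quinn). State: bag:Trent, ticket:Quinn, camera:Quinn
Event 5 (swap bag<->camera: now bag:Quinn, camera:Trent). State: bag:Quinn, ticket:Quinn, camera:Trent
Event 6 (give ticket: Quinn -> Eve). State: bag:Quinn, ticket:Eve, camera:Trent
Event 7 (give camera: Trent -> Quinn). State: bag:Quinn, ticket:Eve, camera:Quinn
Event 8 (give bag: Quinn -> Eve). State: bag:Eve, ticket:Eve, camera:Quinn
Event 9 (give bag: Eve -> Quinn). State: bag:Quinn, ticket:Eve, camera:Quinn

Final state: bag:Quinn, ticket:Eve, camera:Quinn
Eve holds: ticket.

Answer: ticket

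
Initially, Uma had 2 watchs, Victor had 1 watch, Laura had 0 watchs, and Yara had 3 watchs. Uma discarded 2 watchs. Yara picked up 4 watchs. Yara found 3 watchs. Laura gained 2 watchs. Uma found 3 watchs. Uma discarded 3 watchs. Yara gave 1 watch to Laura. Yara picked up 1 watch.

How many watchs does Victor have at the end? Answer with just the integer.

Answer: 1

Derivation:
Tracking counts step by step:
Start: Uma=2, Victor=1, Laura=0, Yara=3
Event 1 (Uma -2): Uma: 2 -> 0. State: Uma=0, Victor=1, Laura=0, Yara=3
Event 2 (Yara +4): Yara: 3 -> 7. State: Uma=0, Victor=1, Laura=0, Yara=7
Event 3 (Yara +3): Yara: 7 -> 10. State: Uma=0, Victor=1, Laura=0, Yara=10
Event 4 (Laura +2): Laura: 0 -> 2. State: Uma=0, Victor=1, Laura=2, Yara=10
Event 5 (Uma +3): Uma: 0 -> 3. State: Uma=3, Victor=1, Laura=2, Yara=10
Event 6 (Uma -3): Uma: 3 -> 0. State: Uma=0, Victor=1, Laura=2, Yara=10
Event 7 (Yara -> Laura, 1): Yara: 10 -> 9, Laura: 2 -> 3. State: Uma=0, Victor=1, Laura=3, Yara=9
Event 8 (Yara +1): Yara: 9 -> 10. State: Uma=0, Victor=1, Laura=3, Yara=10

Victor's final count: 1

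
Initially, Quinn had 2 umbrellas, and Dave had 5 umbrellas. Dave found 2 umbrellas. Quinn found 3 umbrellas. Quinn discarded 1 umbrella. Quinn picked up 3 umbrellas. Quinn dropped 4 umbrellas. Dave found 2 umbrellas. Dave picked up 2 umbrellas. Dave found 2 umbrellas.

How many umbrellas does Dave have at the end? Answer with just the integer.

Answer: 13

Derivation:
Tracking counts step by step:
Start: Quinn=2, Dave=5
Event 1 (Dave +2): Dave: 5 -> 7. State: Quinn=2, Dave=7
Event 2 (Quinn +3): Quinn: 2 -> 5. State: Quinn=5, Dave=7
Event 3 (Quinn -1): Quinn: 5 -> 4. State: Quinn=4, Dave=7
Event 4 (Quinn +3): Quinn: 4 -> 7. State: Quinn=7, Dave=7
Event 5 (Quinn -4): Quinn: 7 -> 3. State: Quinn=3, Dave=7
Event 6 (Dave +2): Dave: 7 -> 9. State: Quinn=3, Dave=9
Event 7 (Dave +2): Dave: 9 -> 11. State: Quinn=3, Dave=11
Event 8 (Dave +2): Dave: 11 -> 13. State: Quinn=3, Dave=13

Dave's final count: 13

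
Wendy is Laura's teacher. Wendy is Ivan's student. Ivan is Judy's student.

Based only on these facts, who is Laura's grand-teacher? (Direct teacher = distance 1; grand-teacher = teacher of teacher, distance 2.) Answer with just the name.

Reconstructing the teacher chain from the given facts:
  Judy -> Ivan -> Wendy -> Laura
(each arrow means 'teacher of the next')
Positions in the chain (0 = top):
  position of Judy: 0
  position of Ivan: 1
  position of Wendy: 2
  position of Laura: 3

Laura is at position 3; the grand-teacher is 2 steps up the chain, i.e. position 1: Ivan.

Answer: Ivan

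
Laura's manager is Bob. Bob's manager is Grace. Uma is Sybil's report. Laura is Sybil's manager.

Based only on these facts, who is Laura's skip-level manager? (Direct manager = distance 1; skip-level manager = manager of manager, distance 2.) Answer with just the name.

Answer: Grace

Derivation:
Reconstructing the manager chain from the given facts:
  Grace -> Bob -> Laura -> Sybil -> Uma
(each arrow means 'manager of the next')
Positions in the chain (0 = top):
  position of Grace: 0
  position of Bob: 1
  position of Laura: 2
  position of Sybil: 3
  position of Uma: 4

Laura is at position 2; the skip-level manager is 2 steps up the chain, i.e. position 0: Grace.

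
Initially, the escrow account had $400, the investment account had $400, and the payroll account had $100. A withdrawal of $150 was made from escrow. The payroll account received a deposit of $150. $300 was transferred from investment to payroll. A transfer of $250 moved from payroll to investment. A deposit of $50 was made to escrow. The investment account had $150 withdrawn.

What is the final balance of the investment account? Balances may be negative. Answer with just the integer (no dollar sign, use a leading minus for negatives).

Answer: 200

Derivation:
Tracking account balances step by step:
Start: escrow=400, investment=400, payroll=100
Event 1 (withdraw 150 from escrow): escrow: 400 - 150 = 250. Balances: escrow=250, investment=400, payroll=100
Event 2 (deposit 150 to payroll): payroll: 100 + 150 = 250. Balances: escrow=250, investment=400, payroll=250
Event 3 (transfer 300 investment -> payroll): investment: 400 - 300 = 100, payroll: 250 + 300 = 550. Balances: escrow=250, investment=100, payroll=550
Event 4 (transfer 250 payroll -> investment): payroll: 550 - 250 = 300, investment: 100 + 250 = 350. Balances: escrow=250, investment=350, payroll=300
Event 5 (deposit 50 to escrow): escrow: 250 + 50 = 300. Balances: escrow=300, investment=350, payroll=300
Event 6 (withdraw 150 from investment): investment: 350 - 150 = 200. Balances: escrow=300, investment=200, payroll=300

Final balance of investment: 200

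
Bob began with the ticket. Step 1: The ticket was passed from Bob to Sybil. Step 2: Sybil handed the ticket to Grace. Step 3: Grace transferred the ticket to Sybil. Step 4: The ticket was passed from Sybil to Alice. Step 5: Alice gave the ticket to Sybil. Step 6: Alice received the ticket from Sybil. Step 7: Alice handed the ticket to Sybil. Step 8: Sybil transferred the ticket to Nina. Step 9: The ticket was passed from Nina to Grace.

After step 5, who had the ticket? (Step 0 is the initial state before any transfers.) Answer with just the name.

Answer: Sybil

Derivation:
Tracking the ticket holder through step 5:
After step 0 (start): Bob
After step 1: Sybil
After step 2: Grace
After step 3: Sybil
After step 4: Alice
After step 5: Sybil

At step 5, the holder is Sybil.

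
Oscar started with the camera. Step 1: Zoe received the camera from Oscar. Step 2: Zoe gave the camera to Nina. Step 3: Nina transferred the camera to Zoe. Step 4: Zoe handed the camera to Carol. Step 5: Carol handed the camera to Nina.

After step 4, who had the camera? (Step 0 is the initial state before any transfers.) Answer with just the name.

Answer: Carol

Derivation:
Tracking the camera holder through step 4:
After step 0 (start): Oscar
After step 1: Zoe
After step 2: Nina
After step 3: Zoe
After step 4: Carol

At step 4, the holder is Carol.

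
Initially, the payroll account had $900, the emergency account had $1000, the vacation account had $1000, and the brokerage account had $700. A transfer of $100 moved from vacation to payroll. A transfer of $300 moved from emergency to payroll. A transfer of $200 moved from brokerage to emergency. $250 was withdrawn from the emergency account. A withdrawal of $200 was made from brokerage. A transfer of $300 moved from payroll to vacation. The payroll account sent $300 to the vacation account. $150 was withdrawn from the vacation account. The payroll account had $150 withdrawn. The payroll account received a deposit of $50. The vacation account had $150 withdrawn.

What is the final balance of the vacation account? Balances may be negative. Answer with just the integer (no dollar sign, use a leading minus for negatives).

Tracking account balances step by step:
Start: payroll=900, emergency=1000, vacation=1000, brokerage=700
Event 1 (transfer 100 vacation -> payroll): vacation: 1000 - 100 = 900, payroll: 900 + 100 = 1000. Balances: payroll=1000, emergency=1000, vacation=900, brokerage=700
Event 2 (transfer 300 emergency -> payroll): emergency: 1000 - 300 = 700, payroll: 1000 + 300 = 1300. Balances: payroll=1300, emergency=700, vacation=900, brokerage=700
Event 3 (transfer 200 brokerage -> emergency): brokerage: 700 - 200 = 500, emergency: 700 + 200 = 900. Balances: payroll=1300, emergency=900, vacation=900, brokerage=500
Event 4 (withdraw 250 from emergency): emergency: 900 - 250 = 650. Balances: payroll=1300, emergency=650, vacation=900, brokerage=500
Event 5 (withdraw 200 from brokerage): brokerage: 500 - 200 = 300. Balances: payroll=1300, emergency=650, vacation=900, brokerage=300
Event 6 (transfer 300 payroll -> vacation): payroll: 1300 - 300 = 1000, vacation: 900 + 300 = 1200. Balances: payroll=1000, emergency=650, vacation=1200, brokerage=300
Event 7 (transfer 300 payroll -> vacation): payroll: 1000 - 300 = 700, vacation: 1200 + 300 = 1500. Balances: payroll=700, emergency=650, vacation=1500, brokerage=300
Event 8 (withdraw 150 from vacation): vacation: 1500 - 150 = 1350. Balances: payroll=700, emergency=650, vacation=1350, brokerage=300
Event 9 (withdraw 150 from payroll): payroll: 700 - 150 = 550. Balances: payroll=550, emergency=650, vacation=1350, brokerage=300
Event 10 (deposit 50 to payroll): payroll: 550 + 50 = 600. Balances: payroll=600, emergency=650, vacation=1350, brokerage=300
Event 11 (withdraw 150 from vacation): vacation: 1350 - 150 = 1200. Balances: payroll=600, emergency=650, vacation=1200, brokerage=300

Final balance of vacation: 1200

Answer: 1200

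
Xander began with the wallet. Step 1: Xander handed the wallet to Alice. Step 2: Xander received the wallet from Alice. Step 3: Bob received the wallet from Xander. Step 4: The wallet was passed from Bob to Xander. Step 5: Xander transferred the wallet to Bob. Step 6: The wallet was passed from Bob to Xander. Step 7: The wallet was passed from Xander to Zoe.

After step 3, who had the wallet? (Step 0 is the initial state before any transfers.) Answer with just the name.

Tracking the wallet holder through step 3:
After step 0 (start): Xander
After step 1: Alice
After step 2: Xander
After step 3: Bob

At step 3, the holder is Bob.

Answer: Bob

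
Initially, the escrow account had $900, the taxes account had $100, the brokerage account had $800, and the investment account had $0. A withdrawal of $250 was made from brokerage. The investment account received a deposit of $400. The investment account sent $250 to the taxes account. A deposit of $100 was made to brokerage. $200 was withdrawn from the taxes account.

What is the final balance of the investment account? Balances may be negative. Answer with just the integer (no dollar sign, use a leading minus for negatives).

Tracking account balances step by step:
Start: escrow=900, taxes=100, brokerage=800, investment=0
Event 1 (withdraw 250 from brokerage): brokerage: 800 - 250 = 550. Balances: escrow=900, taxes=100, brokerage=550, investment=0
Event 2 (deposit 400 to investment): investment: 0 + 400 = 400. Balances: escrow=900, taxes=100, brokerage=550, investment=400
Event 3 (transfer 250 investment -> taxes): investment: 400 - 250 = 150, taxes: 100 + 250 = 350. Balances: escrow=900, taxes=350, brokerage=550, investment=150
Event 4 (deposit 100 to brokerage): brokerage: 550 + 100 = 650. Balances: escrow=900, taxes=350, brokerage=650, investment=150
Event 5 (withdraw 200 from taxes): taxes: 350 - 200 = 150. Balances: escrow=900, taxes=150, brokerage=650, investment=150

Final balance of investment: 150

Answer: 150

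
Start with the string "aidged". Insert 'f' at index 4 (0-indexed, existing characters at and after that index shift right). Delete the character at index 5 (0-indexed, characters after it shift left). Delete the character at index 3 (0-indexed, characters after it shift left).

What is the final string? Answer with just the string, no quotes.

Answer: aidfd

Derivation:
Applying each edit step by step:
Start: "aidged"
Op 1 (insert 'f' at idx 4): "aidged" -> "aidgfed"
Op 2 (delete idx 5 = 'e'): "aidgfed" -> "aidgfd"
Op 3 (delete idx 3 = 'g'): "aidgfd" -> "aidfd"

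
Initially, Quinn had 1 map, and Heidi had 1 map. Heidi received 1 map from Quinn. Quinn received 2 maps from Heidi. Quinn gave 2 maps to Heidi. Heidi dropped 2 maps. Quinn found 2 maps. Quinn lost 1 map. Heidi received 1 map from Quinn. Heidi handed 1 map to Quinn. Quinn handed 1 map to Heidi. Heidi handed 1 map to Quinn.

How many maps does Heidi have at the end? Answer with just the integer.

Answer: 0

Derivation:
Tracking counts step by step:
Start: Quinn=1, Heidi=1
Event 1 (Quinn -> Heidi, 1): Quinn: 1 -> 0, Heidi: 1 -> 2. State: Quinn=0, Heidi=2
Event 2 (Heidi -> Quinn, 2): Heidi: 2 -> 0, Quinn: 0 -> 2. State: Quinn=2, Heidi=0
Event 3 (Quinn -> Heidi, 2): Quinn: 2 -> 0, Heidi: 0 -> 2. State: Quinn=0, Heidi=2
Event 4 (Heidi -2): Heidi: 2 -> 0. State: Quinn=0, Heidi=0
Event 5 (Quinn +2): Quinn: 0 -> 2. State: Quinn=2, Heidi=0
Event 6 (Quinn -1): Quinn: 2 -> 1. State: Quinn=1, Heidi=0
Event 7 (Quinn -> Heidi, 1): Quinn: 1 -> 0, Heidi: 0 -> 1. State: Quinn=0, Heidi=1
Event 8 (Heidi -> Quinn, 1): Heidi: 1 -> 0, Quinn: 0 -> 1. State: Quinn=1, Heidi=0
Event 9 (Quinn -> Heidi, 1): Quinn: 1 -> 0, Heidi: 0 -> 1. State: Quinn=0, Heidi=1
Event 10 (Heidi -> Quinn, 1): Heidi: 1 -> 0, Quinn: 0 -> 1. State: Quinn=1, Heidi=0

Heidi's final count: 0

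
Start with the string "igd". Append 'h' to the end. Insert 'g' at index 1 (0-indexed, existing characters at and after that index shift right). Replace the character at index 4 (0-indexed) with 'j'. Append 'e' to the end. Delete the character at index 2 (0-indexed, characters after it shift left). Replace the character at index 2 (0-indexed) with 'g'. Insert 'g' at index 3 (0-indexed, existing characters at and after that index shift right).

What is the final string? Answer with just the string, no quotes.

Answer: igggje

Derivation:
Applying each edit step by step:
Start: "igd"
Op 1 (append 'h'): "igd" -> "igdh"
Op 2 (insert 'g' at idx 1): "igdh" -> "iggdh"
Op 3 (replace idx 4: 'h' -> 'j'): "iggdh" -> "iggdj"
Op 4 (append 'e'): "iggdj" -> "iggdje"
Op 5 (delete idx 2 = 'g'): "iggdje" -> "igdje"
Op 6 (replace idx 2: 'd' -> 'g'): "igdje" -> "iggje"
Op 7 (insert 'g' at idx 3): "iggje" -> "igggje"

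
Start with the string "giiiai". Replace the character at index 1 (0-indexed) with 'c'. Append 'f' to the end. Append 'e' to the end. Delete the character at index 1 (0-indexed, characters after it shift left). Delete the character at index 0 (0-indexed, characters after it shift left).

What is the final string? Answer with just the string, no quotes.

Answer: iiaife

Derivation:
Applying each edit step by step:
Start: "giiiai"
Op 1 (replace idx 1: 'i' -> 'c'): "giiiai" -> "gciiai"
Op 2 (append 'f'): "gciiai" -> "gciiaif"
Op 3 (append 'e'): "gciiaif" -> "gciiaife"
Op 4 (delete idx 1 = 'c'): "gciiaife" -> "giiaife"
Op 5 (delete idx 0 = 'g'): "giiaife" -> "iiaife"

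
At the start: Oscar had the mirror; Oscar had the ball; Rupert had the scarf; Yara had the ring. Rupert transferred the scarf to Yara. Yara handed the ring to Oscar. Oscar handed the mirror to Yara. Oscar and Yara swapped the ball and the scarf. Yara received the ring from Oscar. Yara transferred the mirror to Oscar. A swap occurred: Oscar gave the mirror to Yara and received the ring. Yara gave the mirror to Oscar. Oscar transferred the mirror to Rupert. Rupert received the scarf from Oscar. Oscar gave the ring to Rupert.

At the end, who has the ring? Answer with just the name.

Answer: Rupert

Derivation:
Tracking all object holders:
Start: mirror:Oscar, ball:Oscar, scarf:Rupert, ring:Yara
Event 1 (give scarf: Rupert -> Yara). State: mirror:Oscar, ball:Oscar, scarf:Yara, ring:Yara
Event 2 (give ring: Yara -> Oscar). State: mirror:Oscar, ball:Oscar, scarf:Yara, ring:Oscar
Event 3 (give mirror: Oscar -> Yara). State: mirror:Yara, ball:Oscar, scarf:Yara, ring:Oscar
Event 4 (swap ball<->scarf: now ball:Yara, scarf:Oscar). State: mirror:Yara, ball:Yara, scarf:Oscar, ring:Oscar
Event 5 (give ring: Oscar -> Yara). State: mirror:Yara, ball:Yara, scarf:Oscar, ring:Yara
Event 6 (give mirror: Yara -> Oscar). State: mirror:Oscar, ball:Yara, scarf:Oscar, ring:Yara
Event 7 (swap mirror<->ring: now mirror:Yara, ring:Oscar). State: mirror:Yara, ball:Yara, scarf:Oscar, ring:Oscar
Event 8 (give mirror: Yara -> Oscar). State: mirror:Oscar, ball:Yara, scarf:Oscar, ring:Oscar
Event 9 (give mirror: Oscar -> Rupert). State: mirror:Rupert, ball:Yara, scarf:Oscar, ring:Oscar
Event 10 (give scarf: Oscar -> Rupert). State: mirror:Rupert, ball:Yara, scarf:Rupert, ring:Oscar
Event 11 (give ring: Oscar -> Rupert). State: mirror:Rupert, ball:Yara, scarf:Rupert, ring:Rupert

Final state: mirror:Rupert, ball:Yara, scarf:Rupert, ring:Rupert
The ring is held by Rupert.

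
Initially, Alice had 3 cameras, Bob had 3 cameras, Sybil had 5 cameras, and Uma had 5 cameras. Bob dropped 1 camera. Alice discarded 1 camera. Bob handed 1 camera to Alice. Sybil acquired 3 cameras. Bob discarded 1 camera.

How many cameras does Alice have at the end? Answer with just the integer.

Tracking counts step by step:
Start: Alice=3, Bob=3, Sybil=5, Uma=5
Event 1 (Bob -1): Bob: 3 -> 2. State: Alice=3, Bob=2, Sybil=5, Uma=5
Event 2 (Alice -1): Alice: 3 -> 2. State: Alice=2, Bob=2, Sybil=5, Uma=5
Event 3 (Bob -> Alice, 1): Bob: 2 -> 1, Alice: 2 -> 3. State: Alice=3, Bob=1, Sybil=5, Uma=5
Event 4 (Sybil +3): Sybil: 5 -> 8. State: Alice=3, Bob=1, Sybil=8, Uma=5
Event 5 (Bob -1): Bob: 1 -> 0. State: Alice=3, Bob=0, Sybil=8, Uma=5

Alice's final count: 3

Answer: 3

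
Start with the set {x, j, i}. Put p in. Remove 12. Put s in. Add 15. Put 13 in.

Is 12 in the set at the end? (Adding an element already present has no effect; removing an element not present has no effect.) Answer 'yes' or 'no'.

Answer: no

Derivation:
Tracking the set through each operation:
Start: {i, j, x}
Event 1 (add p): added. Set: {i, j, p, x}
Event 2 (remove 12): not present, no change. Set: {i, j, p, x}
Event 3 (add s): added. Set: {i, j, p, s, x}
Event 4 (add 15): added. Set: {15, i, j, p, s, x}
Event 5 (add 13): added. Set: {13, 15, i, j, p, s, x}

Final set: {13, 15, i, j, p, s, x} (size 7)
12 is NOT in the final set.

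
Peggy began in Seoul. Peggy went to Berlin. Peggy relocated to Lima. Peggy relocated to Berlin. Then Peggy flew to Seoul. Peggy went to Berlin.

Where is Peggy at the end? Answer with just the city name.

Answer: Berlin

Derivation:
Tracking Peggy's location:
Start: Peggy is in Seoul.
After move 1: Seoul -> Berlin. Peggy is in Berlin.
After move 2: Berlin -> Lima. Peggy is in Lima.
After move 3: Lima -> Berlin. Peggy is in Berlin.
After move 4: Berlin -> Seoul. Peggy is in Seoul.
After move 5: Seoul -> Berlin. Peggy is in Berlin.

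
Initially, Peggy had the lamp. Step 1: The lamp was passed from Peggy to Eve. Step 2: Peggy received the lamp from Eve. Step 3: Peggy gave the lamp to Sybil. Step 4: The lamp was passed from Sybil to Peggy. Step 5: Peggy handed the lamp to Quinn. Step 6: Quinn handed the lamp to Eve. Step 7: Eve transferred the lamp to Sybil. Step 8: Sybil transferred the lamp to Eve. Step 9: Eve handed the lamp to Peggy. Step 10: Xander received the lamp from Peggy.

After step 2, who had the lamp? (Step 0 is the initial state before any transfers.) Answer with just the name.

Tracking the lamp holder through step 2:
After step 0 (start): Peggy
After step 1: Eve
After step 2: Peggy

At step 2, the holder is Peggy.

Answer: Peggy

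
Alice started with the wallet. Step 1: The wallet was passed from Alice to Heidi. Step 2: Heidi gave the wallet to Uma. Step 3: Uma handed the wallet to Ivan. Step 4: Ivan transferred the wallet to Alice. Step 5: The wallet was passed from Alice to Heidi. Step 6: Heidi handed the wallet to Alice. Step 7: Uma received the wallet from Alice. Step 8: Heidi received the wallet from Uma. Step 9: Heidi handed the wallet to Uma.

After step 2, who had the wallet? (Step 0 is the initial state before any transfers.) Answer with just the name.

Answer: Uma

Derivation:
Tracking the wallet holder through step 2:
After step 0 (start): Alice
After step 1: Heidi
After step 2: Uma

At step 2, the holder is Uma.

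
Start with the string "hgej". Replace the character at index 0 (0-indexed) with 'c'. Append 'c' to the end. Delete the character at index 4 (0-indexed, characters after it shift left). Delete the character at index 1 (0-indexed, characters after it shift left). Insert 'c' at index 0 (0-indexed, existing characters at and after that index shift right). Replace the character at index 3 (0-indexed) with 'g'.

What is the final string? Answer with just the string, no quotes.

Answer: cceg

Derivation:
Applying each edit step by step:
Start: "hgej"
Op 1 (replace idx 0: 'h' -> 'c'): "hgej" -> "cgej"
Op 2 (append 'c'): "cgej" -> "cgejc"
Op 3 (delete idx 4 = 'c'): "cgejc" -> "cgej"
Op 4 (delete idx 1 = 'g'): "cgej" -> "cej"
Op 5 (insert 'c' at idx 0): "cej" -> "ccej"
Op 6 (replace idx 3: 'j' -> 'g'): "ccej" -> "cceg"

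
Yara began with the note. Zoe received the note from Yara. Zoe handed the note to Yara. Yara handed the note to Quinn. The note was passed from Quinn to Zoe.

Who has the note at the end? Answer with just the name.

Tracking the note through each event:
Start: Yara has the note.
After event 1: Zoe has the note.
After event 2: Yara has the note.
After event 3: Quinn has the note.
After event 4: Zoe has the note.

Answer: Zoe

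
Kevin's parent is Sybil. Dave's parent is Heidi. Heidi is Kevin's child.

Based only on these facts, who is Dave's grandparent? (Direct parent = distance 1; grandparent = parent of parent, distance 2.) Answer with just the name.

Answer: Kevin

Derivation:
Reconstructing the parent chain from the given facts:
  Sybil -> Kevin -> Heidi -> Dave
(each arrow means 'parent of the next')
Positions in the chain (0 = top):
  position of Sybil: 0
  position of Kevin: 1
  position of Heidi: 2
  position of Dave: 3

Dave is at position 3; the grandparent is 2 steps up the chain, i.e. position 1: Kevin.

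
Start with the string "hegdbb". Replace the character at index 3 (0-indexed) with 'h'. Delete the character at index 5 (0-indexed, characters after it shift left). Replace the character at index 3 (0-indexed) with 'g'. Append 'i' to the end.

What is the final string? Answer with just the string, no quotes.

Applying each edit step by step:
Start: "hegdbb"
Op 1 (replace idx 3: 'd' -> 'h'): "hegdbb" -> "heghbb"
Op 2 (delete idx 5 = 'b'): "heghbb" -> "heghb"
Op 3 (replace idx 3: 'h' -> 'g'): "heghb" -> "heggb"
Op 4 (append 'i'): "heggb" -> "heggbi"

Answer: heggbi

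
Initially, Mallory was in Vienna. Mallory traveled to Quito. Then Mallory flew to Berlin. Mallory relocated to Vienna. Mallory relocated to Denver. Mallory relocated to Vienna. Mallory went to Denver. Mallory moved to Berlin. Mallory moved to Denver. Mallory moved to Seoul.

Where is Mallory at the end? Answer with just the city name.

Answer: Seoul

Derivation:
Tracking Mallory's location:
Start: Mallory is in Vienna.
After move 1: Vienna -> Quito. Mallory is in Quito.
After move 2: Quito -> Berlin. Mallory is in Berlin.
After move 3: Berlin -> Vienna. Mallory is in Vienna.
After move 4: Vienna -> Denver. Mallory is in Denver.
After move 5: Denver -> Vienna. Mallory is in Vienna.
After move 6: Vienna -> Denver. Mallory is in Denver.
After move 7: Denver -> Berlin. Mallory is in Berlin.
After move 8: Berlin -> Denver. Mallory is in Denver.
After move 9: Denver -> Seoul. Mallory is in Seoul.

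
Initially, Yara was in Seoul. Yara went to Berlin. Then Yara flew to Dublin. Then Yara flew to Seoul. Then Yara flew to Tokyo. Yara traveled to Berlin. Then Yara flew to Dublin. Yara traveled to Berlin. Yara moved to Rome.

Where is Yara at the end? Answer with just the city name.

Tracking Yara's location:
Start: Yara is in Seoul.
After move 1: Seoul -> Berlin. Yara is in Berlin.
After move 2: Berlin -> Dublin. Yara is in Dublin.
After move 3: Dublin -> Seoul. Yara is in Seoul.
After move 4: Seoul -> Tokyo. Yara is in Tokyo.
After move 5: Tokyo -> Berlin. Yara is in Berlin.
After move 6: Berlin -> Dublin. Yara is in Dublin.
After move 7: Dublin -> Berlin. Yara is in Berlin.
After move 8: Berlin -> Rome. Yara is in Rome.

Answer: Rome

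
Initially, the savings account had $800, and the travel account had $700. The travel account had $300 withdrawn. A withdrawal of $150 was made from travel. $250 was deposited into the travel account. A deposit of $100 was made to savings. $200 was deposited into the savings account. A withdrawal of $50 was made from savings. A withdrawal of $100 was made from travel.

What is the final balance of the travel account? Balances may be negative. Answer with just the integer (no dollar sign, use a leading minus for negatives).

Tracking account balances step by step:
Start: savings=800, travel=700
Event 1 (withdraw 300 from travel): travel: 700 - 300 = 400. Balances: savings=800, travel=400
Event 2 (withdraw 150 from travel): travel: 400 - 150 = 250. Balances: savings=800, travel=250
Event 3 (deposit 250 to travel): travel: 250 + 250 = 500. Balances: savings=800, travel=500
Event 4 (deposit 100 to savings): savings: 800 + 100 = 900. Balances: savings=900, travel=500
Event 5 (deposit 200 to savings): savings: 900 + 200 = 1100. Balances: savings=1100, travel=500
Event 6 (withdraw 50 from savings): savings: 1100 - 50 = 1050. Balances: savings=1050, travel=500
Event 7 (withdraw 100 from travel): travel: 500 - 100 = 400. Balances: savings=1050, travel=400

Final balance of travel: 400

Answer: 400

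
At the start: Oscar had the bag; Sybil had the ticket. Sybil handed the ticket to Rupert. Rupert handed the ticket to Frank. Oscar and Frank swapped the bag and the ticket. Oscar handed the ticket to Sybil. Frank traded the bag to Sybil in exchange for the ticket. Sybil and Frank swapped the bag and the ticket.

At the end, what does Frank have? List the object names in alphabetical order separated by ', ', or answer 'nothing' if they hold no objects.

Answer: bag

Derivation:
Tracking all object holders:
Start: bag:Oscar, ticket:Sybil
Event 1 (give ticket: Sybil -> Rupert). State: bag:Oscar, ticket:Rupert
Event 2 (give ticket: Rupert -> Frank). State: bag:Oscar, ticket:Frank
Event 3 (swap bag<->ticket: now bag:Frank, ticket:Oscar). State: bag:Frank, ticket:Oscar
Event 4 (give ticket: Oscar -> Sybil). State: bag:Frank, ticket:Sybil
Event 5 (swap bag<->ticket: now bag:Sybil, ticket:Frank). State: bag:Sybil, ticket:Frank
Event 6 (swap bag<->ticket: now bag:Frank, ticket:Sybil). State: bag:Frank, ticket:Sybil

Final state: bag:Frank, ticket:Sybil
Frank holds: bag.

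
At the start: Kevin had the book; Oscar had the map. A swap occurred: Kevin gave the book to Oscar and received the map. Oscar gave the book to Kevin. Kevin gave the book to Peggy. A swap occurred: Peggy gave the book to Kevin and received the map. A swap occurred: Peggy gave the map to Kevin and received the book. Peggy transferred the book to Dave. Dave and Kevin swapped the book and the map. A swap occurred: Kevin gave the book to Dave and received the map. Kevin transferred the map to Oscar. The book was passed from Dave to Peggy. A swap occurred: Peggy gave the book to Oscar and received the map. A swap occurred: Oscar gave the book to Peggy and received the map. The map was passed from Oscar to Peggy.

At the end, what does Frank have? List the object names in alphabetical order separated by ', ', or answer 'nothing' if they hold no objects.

Tracking all object holders:
Start: book:Kevin, map:Oscar
Event 1 (swap book<->map: now book:Oscar, map:Kevin). State: book:Oscar, map:Kevin
Event 2 (give book: Oscar -> Kevin). State: book:Kevin, map:Kevin
Event 3 (give book: Kevin -> Peggy). State: book:Peggy, map:Kevin
Event 4 (swap book<->map: now book:Kevin, map:Peggy). State: book:Kevin, map:Peggy
Event 5 (swap map<->book: now map:Kevin, book:Peggy). State: book:Peggy, map:Kevin
Event 6 (give book: Peggy -> Dave). State: book:Dave, map:Kevin
Event 7 (swap book<->map: now book:Kevin, map:Dave). State: book:Kevin, map:Dave
Event 8 (swap book<->map: now book:Dave, map:Kevin). State: book:Dave, map:Kevin
Event 9 (give map: Kevin -> Oscar). State: book:Dave, map:Oscar
Event 10 (give book: Dave -> Peggy). State: book:Peggy, map:Oscar
Event 11 (swap book<->map: now book:Oscar, map:Peggy). State: book:Oscar, map:Peggy
Event 12 (swap book<->map: now book:Peggy, map:Oscar). State: book:Peggy, map:Oscar
Event 13 (give map: Oscar -> Peggy). State: book:Peggy, map:Peggy

Final state: book:Peggy, map:Peggy
Frank holds: (nothing).

Answer: nothing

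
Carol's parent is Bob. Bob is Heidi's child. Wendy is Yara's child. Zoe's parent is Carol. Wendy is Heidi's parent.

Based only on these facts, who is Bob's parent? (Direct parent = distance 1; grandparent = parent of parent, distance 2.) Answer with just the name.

Answer: Heidi

Derivation:
Reconstructing the parent chain from the given facts:
  Yara -> Wendy -> Heidi -> Bob -> Carol -> Zoe
(each arrow means 'parent of the next')
Positions in the chain (0 = top):
  position of Yara: 0
  position of Wendy: 1
  position of Heidi: 2
  position of Bob: 3
  position of Carol: 4
  position of Zoe: 5

Bob is at position 3; the parent is 1 step up the chain, i.e. position 2: Heidi.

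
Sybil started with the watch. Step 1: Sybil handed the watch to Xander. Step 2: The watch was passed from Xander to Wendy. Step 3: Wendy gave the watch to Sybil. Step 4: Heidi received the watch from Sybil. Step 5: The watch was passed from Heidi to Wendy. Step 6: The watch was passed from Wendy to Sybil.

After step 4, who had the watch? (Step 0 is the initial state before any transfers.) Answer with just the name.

Answer: Heidi

Derivation:
Tracking the watch holder through step 4:
After step 0 (start): Sybil
After step 1: Xander
After step 2: Wendy
After step 3: Sybil
After step 4: Heidi

At step 4, the holder is Heidi.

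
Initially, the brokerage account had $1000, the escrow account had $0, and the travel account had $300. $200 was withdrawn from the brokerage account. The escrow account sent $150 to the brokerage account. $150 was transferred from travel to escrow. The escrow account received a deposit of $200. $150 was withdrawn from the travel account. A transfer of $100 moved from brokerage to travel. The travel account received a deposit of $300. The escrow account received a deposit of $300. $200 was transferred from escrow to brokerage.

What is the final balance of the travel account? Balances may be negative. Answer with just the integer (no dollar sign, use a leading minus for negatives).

Tracking account balances step by step:
Start: brokerage=1000, escrow=0, travel=300
Event 1 (withdraw 200 from brokerage): brokerage: 1000 - 200 = 800. Balances: brokerage=800, escrow=0, travel=300
Event 2 (transfer 150 escrow -> brokerage): escrow: 0 - 150 = -150, brokerage: 800 + 150 = 950. Balances: brokerage=950, escrow=-150, travel=300
Event 3 (transfer 150 travel -> escrow): travel: 300 - 150 = 150, escrow: -150 + 150 = 0. Balances: brokerage=950, escrow=0, travel=150
Event 4 (deposit 200 to escrow): escrow: 0 + 200 = 200. Balances: brokerage=950, escrow=200, travel=150
Event 5 (withdraw 150 from travel): travel: 150 - 150 = 0. Balances: brokerage=950, escrow=200, travel=0
Event 6 (transfer 100 brokerage -> travel): brokerage: 950 - 100 = 850, travel: 0 + 100 = 100. Balances: brokerage=850, escrow=200, travel=100
Event 7 (deposit 300 to travel): travel: 100 + 300 = 400. Balances: brokerage=850, escrow=200, travel=400
Event 8 (deposit 300 to escrow): escrow: 200 + 300 = 500. Balances: brokerage=850, escrow=500, travel=400
Event 9 (transfer 200 escrow -> brokerage): escrow: 500 - 200 = 300, brokerage: 850 + 200 = 1050. Balances: brokerage=1050, escrow=300, travel=400

Final balance of travel: 400

Answer: 400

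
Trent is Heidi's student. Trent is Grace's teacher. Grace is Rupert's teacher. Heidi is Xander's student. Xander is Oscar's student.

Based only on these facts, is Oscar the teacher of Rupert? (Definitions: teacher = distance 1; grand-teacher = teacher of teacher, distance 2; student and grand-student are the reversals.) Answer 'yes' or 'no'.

Reconstructing the teacher chain from the given facts:
  Oscar -> Xander -> Heidi -> Trent -> Grace -> Rupert
(each arrow means 'teacher of the next')
Positions in the chain (0 = top):
  position of Oscar: 0
  position of Xander: 1
  position of Heidi: 2
  position of Trent: 3
  position of Grace: 4
  position of Rupert: 5

Oscar is at position 0, Rupert is at position 5; signed distance (j - i) = 5.
'teacher' requires j - i = 1. Actual distance is 5, so the relation does NOT hold.

Answer: no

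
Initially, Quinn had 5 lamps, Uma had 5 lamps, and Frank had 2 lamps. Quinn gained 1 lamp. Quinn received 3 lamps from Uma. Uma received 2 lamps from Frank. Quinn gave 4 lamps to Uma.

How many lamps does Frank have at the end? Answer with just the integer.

Tracking counts step by step:
Start: Quinn=5, Uma=5, Frank=2
Event 1 (Quinn +1): Quinn: 5 -> 6. State: Quinn=6, Uma=5, Frank=2
Event 2 (Uma -> Quinn, 3): Uma: 5 -> 2, Quinn: 6 -> 9. State: Quinn=9, Uma=2, Frank=2
Event 3 (Frank -> Uma, 2): Frank: 2 -> 0, Uma: 2 -> 4. State: Quinn=9, Uma=4, Frank=0
Event 4 (Quinn -> Uma, 4): Quinn: 9 -> 5, Uma: 4 -> 8. State: Quinn=5, Uma=8, Frank=0

Frank's final count: 0

Answer: 0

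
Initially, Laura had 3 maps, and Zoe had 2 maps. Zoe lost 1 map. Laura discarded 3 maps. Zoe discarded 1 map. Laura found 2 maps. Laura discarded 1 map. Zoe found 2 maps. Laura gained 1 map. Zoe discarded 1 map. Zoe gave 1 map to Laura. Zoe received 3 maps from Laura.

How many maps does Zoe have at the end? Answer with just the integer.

Answer: 3

Derivation:
Tracking counts step by step:
Start: Laura=3, Zoe=2
Event 1 (Zoe -1): Zoe: 2 -> 1. State: Laura=3, Zoe=1
Event 2 (Laura -3): Laura: 3 -> 0. State: Laura=0, Zoe=1
Event 3 (Zoe -1): Zoe: 1 -> 0. State: Laura=0, Zoe=0
Event 4 (Laura +2): Laura: 0 -> 2. State: Laura=2, Zoe=0
Event 5 (Laura -1): Laura: 2 -> 1. State: Laura=1, Zoe=0
Event 6 (Zoe +2): Zoe: 0 -> 2. State: Laura=1, Zoe=2
Event 7 (Laura +1): Laura: 1 -> 2. State: Laura=2, Zoe=2
Event 8 (Zoe -1): Zoe: 2 -> 1. State: Laura=2, Zoe=1
Event 9 (Zoe -> Laura, 1): Zoe: 1 -> 0, Laura: 2 -> 3. State: Laura=3, Zoe=0
Event 10 (Laura -> Zoe, 3): Laura: 3 -> 0, Zoe: 0 -> 3. State: Laura=0, Zoe=3

Zoe's final count: 3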